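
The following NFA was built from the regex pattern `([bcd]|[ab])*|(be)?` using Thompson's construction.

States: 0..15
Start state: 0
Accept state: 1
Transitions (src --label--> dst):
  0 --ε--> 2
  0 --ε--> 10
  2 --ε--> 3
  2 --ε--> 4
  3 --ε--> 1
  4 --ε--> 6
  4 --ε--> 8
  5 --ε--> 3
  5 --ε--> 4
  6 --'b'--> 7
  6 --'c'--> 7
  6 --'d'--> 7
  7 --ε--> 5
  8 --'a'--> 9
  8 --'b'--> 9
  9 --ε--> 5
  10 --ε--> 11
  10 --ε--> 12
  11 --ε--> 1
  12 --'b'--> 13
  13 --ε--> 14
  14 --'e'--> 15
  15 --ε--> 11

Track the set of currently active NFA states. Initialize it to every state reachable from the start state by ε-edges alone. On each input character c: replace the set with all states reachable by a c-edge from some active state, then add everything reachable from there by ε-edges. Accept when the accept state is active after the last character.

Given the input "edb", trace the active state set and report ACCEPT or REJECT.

Answer: REJECT

Derivation:
initial (ε-close {0}): {0,1,2,3,4,6,8,10,11,12}
'e' @ 1: {}  — no active states
rest 'db' ignored (set empty)
final: {}; accept 1 not in set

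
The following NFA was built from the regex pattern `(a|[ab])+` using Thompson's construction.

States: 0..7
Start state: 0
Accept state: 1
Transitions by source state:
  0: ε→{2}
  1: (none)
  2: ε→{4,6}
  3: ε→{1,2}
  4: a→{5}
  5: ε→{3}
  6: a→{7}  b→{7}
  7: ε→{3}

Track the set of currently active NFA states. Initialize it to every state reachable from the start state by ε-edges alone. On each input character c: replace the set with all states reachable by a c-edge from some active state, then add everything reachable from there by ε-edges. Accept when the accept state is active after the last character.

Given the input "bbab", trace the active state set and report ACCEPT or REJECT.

start: ε-closure({0}) = {0,2,4,6}
'b' @ 1: {1,2,3,4,6,7}  [accepting]
'b' @ 2: {1,2,3,4,6,7}  [accepting]
'a' @ 3: {1,2,3,4,5,6,7}  [accepting]
'b' @ 4: {1,2,3,4,6,7}  [accepting]
final: {1,2,3,4,6,7}; accept 1 in set

Answer: ACCEPT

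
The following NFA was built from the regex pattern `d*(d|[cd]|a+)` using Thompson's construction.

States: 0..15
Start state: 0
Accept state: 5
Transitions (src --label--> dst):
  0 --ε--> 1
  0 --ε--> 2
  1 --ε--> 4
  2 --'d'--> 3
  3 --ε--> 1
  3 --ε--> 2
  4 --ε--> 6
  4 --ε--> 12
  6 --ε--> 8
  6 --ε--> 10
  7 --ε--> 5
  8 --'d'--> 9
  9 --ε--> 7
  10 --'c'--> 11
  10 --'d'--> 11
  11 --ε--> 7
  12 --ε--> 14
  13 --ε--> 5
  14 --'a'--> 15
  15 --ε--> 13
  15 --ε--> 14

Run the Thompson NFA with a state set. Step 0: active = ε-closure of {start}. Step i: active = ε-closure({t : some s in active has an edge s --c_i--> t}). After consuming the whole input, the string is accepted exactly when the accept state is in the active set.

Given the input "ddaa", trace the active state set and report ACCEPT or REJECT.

initial (ε-close {0}): {0,1,2,4,6,8,10,12,14}
'd' @ 1: {1,2,3,4,5,6,7,8,9,10,11,12,14}  [accepting]
'd' @ 2: {1,2,3,4,5,6,7,8,9,10,11,12,14}  [accepting]
'a' @ 3: {5,13,14,15}  [accepting]
'a' @ 4: {5,13,14,15}  [accepting]
after full input: {5,13,14,15}  (accept=5 in)

Answer: ACCEPT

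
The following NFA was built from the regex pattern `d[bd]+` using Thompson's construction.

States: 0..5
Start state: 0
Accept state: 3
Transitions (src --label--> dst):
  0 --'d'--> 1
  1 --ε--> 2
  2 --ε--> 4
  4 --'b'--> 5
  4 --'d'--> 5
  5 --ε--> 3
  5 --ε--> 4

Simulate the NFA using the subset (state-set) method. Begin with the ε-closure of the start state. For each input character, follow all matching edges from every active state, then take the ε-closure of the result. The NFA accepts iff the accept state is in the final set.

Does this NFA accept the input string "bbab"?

Answer: REJECT

Derivation:
S₀ = ε-closure({0}) = {0}
'b' @ 1: {}  — dead — no transitions
rest 'bab' ignored (set empty)
after full input: {}  (accept=3 not in)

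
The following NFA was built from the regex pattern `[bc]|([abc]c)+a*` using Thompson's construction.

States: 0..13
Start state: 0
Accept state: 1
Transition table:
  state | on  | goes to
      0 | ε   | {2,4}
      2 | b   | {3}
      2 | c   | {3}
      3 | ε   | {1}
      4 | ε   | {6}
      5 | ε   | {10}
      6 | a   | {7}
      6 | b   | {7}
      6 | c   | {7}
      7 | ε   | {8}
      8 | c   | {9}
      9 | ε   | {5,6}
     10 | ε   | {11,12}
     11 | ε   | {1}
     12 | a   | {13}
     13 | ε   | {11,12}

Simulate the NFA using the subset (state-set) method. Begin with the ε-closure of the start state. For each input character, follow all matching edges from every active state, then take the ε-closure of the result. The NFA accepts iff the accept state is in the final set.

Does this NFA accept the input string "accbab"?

Answer: REJECT

Trace:
S₀ = ε-closure({0}) = {0,2,4,6}
'a' @ 1: {7,8}
'c' @ 2: {1,5,6,9,10,11,12}  [accepting]
'c' @ 3: {7,8}
'b' @ 4: {}  — dead — no transitions
rest 'ab' ignored (set empty)
end set {} — state 1 not in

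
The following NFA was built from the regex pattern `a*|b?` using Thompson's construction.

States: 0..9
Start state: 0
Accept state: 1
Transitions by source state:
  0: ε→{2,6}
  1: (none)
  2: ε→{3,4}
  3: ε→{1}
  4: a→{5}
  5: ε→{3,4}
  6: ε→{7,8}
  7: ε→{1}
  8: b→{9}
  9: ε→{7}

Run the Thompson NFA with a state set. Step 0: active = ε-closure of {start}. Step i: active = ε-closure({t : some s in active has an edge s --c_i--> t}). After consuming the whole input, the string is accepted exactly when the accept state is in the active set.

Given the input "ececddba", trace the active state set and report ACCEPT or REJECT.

S₀ = ε-closure({0}) = {0,1,2,3,4,6,7,8}
'e' @ 1: {}  — state set empty
rest 'cecddba' ignored (set empty)
final: {}; accept 1 not in set

Answer: REJECT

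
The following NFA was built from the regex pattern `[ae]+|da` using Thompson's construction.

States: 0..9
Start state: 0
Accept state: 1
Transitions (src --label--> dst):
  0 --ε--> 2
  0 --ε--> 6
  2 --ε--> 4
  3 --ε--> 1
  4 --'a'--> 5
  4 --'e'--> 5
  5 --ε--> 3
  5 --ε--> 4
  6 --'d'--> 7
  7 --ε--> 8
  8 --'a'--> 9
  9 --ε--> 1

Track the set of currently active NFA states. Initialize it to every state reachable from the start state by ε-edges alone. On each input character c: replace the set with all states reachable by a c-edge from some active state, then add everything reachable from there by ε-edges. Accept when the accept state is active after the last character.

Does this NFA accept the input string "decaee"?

Answer: REJECT

Steps:
S₀ = ε-closure({0}) = {0,2,4,6}
'd' @ 1: {7,8}
'e' @ 2: {}  — state set empty
rest 'caee' ignored (set empty)
end set {} — state 1 not in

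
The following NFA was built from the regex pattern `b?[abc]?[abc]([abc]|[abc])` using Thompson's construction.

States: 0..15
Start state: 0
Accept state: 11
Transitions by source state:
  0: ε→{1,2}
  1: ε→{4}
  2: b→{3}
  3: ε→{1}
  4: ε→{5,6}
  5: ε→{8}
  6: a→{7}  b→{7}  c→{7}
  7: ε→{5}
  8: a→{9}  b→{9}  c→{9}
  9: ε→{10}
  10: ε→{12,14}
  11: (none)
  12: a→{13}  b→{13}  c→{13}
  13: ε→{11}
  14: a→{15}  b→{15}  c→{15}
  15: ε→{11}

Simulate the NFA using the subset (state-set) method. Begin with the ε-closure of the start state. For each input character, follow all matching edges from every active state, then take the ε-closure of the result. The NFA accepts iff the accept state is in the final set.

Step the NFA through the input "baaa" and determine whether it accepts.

S₀ = ε-closure({0}) = {0,1,2,4,5,6,8}
'b' @ 1: {1,3,4,5,6,7,8,9,10,12,14}
'a' @ 2: {5,7,8,9,10,11,12,13,14,15}  [accepting]
'a' @ 3: {9,10,11,12,13,14,15}  [accepting]
'a' @ 4: {11,13,15}  [accepting]
end set {11,13,15} — state 11 in

Answer: ACCEPT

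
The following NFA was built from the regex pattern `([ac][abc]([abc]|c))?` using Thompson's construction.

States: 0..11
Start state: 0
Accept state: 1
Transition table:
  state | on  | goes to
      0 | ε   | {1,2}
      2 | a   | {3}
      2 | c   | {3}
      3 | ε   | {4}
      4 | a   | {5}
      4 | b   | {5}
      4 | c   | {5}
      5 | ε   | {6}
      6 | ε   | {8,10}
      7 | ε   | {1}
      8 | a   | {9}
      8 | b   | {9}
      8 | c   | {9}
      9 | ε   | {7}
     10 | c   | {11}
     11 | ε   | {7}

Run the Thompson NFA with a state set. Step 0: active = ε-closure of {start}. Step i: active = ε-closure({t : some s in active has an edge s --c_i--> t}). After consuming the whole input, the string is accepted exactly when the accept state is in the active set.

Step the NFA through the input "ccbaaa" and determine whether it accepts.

Answer: REJECT

Derivation:
initial (ε-close {0}): {0,1,2}
'c' @ 1: {3,4}
'c' @ 2: {5,6,8,10}
'b' @ 3: {1,7,9}  ✓accept
'a' @ 4: {}  — no active states
rest 'aa' ignored (set empty)
after full input: {}  (accept=1 not in)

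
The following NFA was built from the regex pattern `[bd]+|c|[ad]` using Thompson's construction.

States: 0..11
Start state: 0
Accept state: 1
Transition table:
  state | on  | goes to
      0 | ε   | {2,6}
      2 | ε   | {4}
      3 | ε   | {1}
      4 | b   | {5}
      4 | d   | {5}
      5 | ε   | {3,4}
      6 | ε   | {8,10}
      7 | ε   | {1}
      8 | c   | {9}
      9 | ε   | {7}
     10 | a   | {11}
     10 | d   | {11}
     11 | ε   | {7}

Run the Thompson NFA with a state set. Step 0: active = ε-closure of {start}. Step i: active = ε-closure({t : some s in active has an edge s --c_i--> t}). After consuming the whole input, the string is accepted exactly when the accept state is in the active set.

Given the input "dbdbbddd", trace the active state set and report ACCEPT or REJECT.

start: ε-closure({0}) = {0,2,4,6,8,10}
'd' @ 1: {1,3,4,5,7,11}  (accept∈set)
'b' @ 2: {1,3,4,5}  (accept∈set)
'd' @ 3: {1,3,4,5}  (accept∈set)
'b' @ 4: {1,3,4,5}  (accept∈set)
'b' @ 5: {1,3,4,5}  (accept∈set)
'd' @ 6: {1,3,4,5}  (accept∈set)
'd' @ 7: {1,3,4,5}  (accept∈set)
'd' @ 8: {1,3,4,5}  (accept∈set)
final: {1,3,4,5}; accept 1 in set

Answer: ACCEPT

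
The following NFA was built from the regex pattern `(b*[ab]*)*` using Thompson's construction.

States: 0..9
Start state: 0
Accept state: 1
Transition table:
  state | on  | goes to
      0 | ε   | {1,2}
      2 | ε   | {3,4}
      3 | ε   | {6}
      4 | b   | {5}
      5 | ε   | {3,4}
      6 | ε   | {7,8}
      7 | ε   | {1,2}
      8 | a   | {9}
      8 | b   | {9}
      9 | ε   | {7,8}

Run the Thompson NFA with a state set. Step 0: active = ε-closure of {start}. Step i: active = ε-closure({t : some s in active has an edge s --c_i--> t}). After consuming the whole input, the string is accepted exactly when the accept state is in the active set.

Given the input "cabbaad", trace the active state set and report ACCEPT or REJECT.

Answer: REJECT

Steps:
start: ε-closure({0}) = {0,1,2,3,4,6,7,8}
'c' @ 1: {}  — no active states
rest 'abbaad' ignored (set empty)
final: {}; accept 1 not in set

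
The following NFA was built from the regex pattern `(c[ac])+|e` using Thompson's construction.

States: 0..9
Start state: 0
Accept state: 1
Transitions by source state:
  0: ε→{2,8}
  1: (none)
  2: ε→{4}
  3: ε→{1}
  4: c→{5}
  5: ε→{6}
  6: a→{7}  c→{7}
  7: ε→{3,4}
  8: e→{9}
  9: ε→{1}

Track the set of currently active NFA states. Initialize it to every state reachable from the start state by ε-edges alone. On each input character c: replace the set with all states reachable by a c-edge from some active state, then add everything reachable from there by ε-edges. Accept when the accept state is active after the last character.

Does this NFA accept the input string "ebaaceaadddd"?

Answer: REJECT

Derivation:
S₀ = ε-closure({0}) = {0,2,4,8}
'e' @ 1: {1,9}  [accepting]
'b' @ 2: {}  — no active states
rest 'aaceaadddd' ignored (set empty)
after full input: {}  (accept=1 not in)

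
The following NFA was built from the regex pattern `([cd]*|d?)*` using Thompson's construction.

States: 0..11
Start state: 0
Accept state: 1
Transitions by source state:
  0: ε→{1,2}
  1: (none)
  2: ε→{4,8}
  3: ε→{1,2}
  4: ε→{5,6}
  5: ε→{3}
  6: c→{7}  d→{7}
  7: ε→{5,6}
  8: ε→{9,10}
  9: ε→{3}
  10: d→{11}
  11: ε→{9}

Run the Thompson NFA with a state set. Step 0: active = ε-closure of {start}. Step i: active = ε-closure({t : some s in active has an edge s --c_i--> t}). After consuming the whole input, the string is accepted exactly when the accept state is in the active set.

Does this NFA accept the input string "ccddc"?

Answer: ACCEPT

Derivation:
start: ε-closure({0}) = {0,1,2,3,4,5,6,8,9,10}
'c' @ 1: {1,2,3,4,5,6,7,8,9,10}  [accepting]
'c' @ 2: {1,2,3,4,5,6,7,8,9,10}  [accepting]
'd' @ 3: {1,2,3,4,5,6,7,8,9,10,11}  [accepting]
'd' @ 4: {1,2,3,4,5,6,7,8,9,10,11}  [accepting]
'c' @ 5: {1,2,3,4,5,6,7,8,9,10}  [accepting]
final: {1,2,3,4,5,6,7,8,9,10}; accept 1 in set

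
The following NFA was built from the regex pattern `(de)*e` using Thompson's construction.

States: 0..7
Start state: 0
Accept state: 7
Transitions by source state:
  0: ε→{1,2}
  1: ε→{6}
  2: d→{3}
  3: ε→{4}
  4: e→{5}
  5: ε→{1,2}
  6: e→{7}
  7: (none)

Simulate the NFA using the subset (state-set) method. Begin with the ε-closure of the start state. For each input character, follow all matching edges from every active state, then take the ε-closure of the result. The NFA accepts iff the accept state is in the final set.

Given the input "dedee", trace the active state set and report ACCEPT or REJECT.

initial (ε-close {0}): {0,1,2,6}
'd' @ 1: {3,4}
'e' @ 2: {1,2,5,6}
'd' @ 3: {3,4}
'e' @ 4: {1,2,5,6}
'e' @ 5: {7}  [accepting]
final: {7}; accept 7 in set

Answer: ACCEPT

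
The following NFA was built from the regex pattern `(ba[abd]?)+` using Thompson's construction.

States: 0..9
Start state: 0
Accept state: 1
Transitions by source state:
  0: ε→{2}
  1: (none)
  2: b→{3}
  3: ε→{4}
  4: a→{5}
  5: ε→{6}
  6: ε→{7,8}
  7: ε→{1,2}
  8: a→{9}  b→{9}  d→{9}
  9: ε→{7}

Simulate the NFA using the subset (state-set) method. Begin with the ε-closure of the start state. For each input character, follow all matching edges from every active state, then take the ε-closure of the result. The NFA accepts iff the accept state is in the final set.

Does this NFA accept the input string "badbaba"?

initial (ε-close {0}): {0,2}
'b' @ 1: {3,4}
'a' @ 2: {1,2,5,6,7,8}  [accepting]
'd' @ 3: {1,2,7,9}  [accepting]
'b' @ 4: {3,4}
'a' @ 5: {1,2,5,6,7,8}  [accepting]
'b' @ 6: {1,2,3,4,7,9}  [accepting]
'a' @ 7: {1,2,5,6,7,8}  [accepting]
final: {1,2,5,6,7,8}; accept 1 in set

Answer: ACCEPT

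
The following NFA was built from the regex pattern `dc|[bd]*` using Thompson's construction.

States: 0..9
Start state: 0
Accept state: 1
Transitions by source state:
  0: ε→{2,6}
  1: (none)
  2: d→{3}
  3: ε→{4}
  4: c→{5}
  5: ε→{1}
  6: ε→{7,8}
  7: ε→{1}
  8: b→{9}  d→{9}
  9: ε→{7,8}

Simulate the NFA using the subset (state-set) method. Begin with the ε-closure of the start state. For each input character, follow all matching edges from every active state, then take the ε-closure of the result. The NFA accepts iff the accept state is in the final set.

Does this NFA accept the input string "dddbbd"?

Answer: ACCEPT

Steps:
initial (ε-close {0}): {0,1,2,6,7,8}
'd' @ 1: {1,3,4,7,8,9}  [accepting]
'd' @ 2: {1,7,8,9}  [accepting]
'd' @ 3: {1,7,8,9}  [accepting]
'b' @ 4: {1,7,8,9}  [accepting]
'b' @ 5: {1,7,8,9}  [accepting]
'd' @ 6: {1,7,8,9}  [accepting]
final: {1,7,8,9}; accept 1 in set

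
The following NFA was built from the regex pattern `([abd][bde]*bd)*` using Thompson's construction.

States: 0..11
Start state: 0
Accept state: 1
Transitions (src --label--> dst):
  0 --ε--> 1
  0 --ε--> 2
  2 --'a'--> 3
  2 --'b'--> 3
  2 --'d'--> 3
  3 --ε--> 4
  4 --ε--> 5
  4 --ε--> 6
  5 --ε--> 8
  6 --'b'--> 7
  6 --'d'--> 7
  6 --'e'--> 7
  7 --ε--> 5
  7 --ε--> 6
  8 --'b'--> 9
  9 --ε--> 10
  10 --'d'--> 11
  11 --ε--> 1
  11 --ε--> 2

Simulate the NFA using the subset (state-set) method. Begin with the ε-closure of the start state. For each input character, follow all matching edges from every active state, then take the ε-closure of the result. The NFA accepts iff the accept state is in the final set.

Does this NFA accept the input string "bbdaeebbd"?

Answer: ACCEPT

Derivation:
S₀ = ε-closure({0}) = {0,1,2}
'b' @ 1: {3,4,5,6,8}
'b' @ 2: {5,6,7,8,9,10}
'd' @ 3: {1,2,5,6,7,8,11}  [accepting]
'a' @ 4: {3,4,5,6,8}
'e' @ 5: {5,6,7,8}
'e' @ 6: {5,6,7,8}
'b' @ 7: {5,6,7,8,9,10}
'b' @ 8: {5,6,7,8,9,10}
'd' @ 9: {1,2,5,6,7,8,11}  [accepting]
end set {1,2,5,6,7,8,11} — state 1 in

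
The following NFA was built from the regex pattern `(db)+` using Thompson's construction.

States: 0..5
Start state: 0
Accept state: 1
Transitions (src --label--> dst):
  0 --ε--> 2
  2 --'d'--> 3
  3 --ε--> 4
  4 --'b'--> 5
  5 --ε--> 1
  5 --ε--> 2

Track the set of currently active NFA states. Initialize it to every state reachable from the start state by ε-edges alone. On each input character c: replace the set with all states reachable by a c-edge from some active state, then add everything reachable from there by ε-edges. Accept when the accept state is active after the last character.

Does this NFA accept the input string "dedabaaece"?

initial (ε-close {0}): {0,2}
'd' @ 1: {3,4}
'e' @ 2: {}  — state set empty
rest 'dabaaece' ignored (set empty)
final: {}; accept 1 not in set

Answer: REJECT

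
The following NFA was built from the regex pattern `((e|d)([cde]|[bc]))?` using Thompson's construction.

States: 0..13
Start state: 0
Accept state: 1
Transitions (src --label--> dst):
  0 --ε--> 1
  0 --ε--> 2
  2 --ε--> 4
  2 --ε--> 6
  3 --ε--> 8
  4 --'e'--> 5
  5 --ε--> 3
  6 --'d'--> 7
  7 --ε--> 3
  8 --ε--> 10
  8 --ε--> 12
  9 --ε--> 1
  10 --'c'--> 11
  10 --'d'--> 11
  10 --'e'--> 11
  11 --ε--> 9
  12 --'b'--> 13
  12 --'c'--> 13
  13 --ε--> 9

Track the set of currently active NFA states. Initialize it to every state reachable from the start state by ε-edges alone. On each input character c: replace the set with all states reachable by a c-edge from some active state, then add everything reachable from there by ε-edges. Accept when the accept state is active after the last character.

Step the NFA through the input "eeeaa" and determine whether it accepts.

Answer: REJECT

Steps:
S₀ = ε-closure({0}) = {0,1,2,4,6}
'e' @ 1: {3,5,8,10,12}
'e' @ 2: {1,9,11}  [accepting]
'e' @ 3: {}  — no active states
rest 'aa' ignored (set empty)
end set {} — state 1 not in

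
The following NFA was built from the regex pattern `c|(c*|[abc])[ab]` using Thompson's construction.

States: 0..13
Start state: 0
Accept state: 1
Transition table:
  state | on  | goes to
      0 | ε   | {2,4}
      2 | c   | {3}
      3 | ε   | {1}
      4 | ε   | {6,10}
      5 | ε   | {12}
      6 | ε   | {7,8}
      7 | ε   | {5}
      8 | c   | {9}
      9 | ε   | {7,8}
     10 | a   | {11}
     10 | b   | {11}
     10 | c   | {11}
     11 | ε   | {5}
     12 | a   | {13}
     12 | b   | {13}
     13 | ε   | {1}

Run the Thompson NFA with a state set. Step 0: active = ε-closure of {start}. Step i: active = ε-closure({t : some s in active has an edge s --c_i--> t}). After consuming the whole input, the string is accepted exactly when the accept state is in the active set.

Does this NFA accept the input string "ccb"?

Answer: ACCEPT

Steps:
initial (ε-close {0}): {0,2,4,5,6,7,8,10,12}
'c' @ 1: {1,3,5,7,8,9,11,12}  ✓accept
'c' @ 2: {5,7,8,9,12}
'b' @ 3: {1,13}  ✓accept
after full input: {1,13}  (accept=1 in)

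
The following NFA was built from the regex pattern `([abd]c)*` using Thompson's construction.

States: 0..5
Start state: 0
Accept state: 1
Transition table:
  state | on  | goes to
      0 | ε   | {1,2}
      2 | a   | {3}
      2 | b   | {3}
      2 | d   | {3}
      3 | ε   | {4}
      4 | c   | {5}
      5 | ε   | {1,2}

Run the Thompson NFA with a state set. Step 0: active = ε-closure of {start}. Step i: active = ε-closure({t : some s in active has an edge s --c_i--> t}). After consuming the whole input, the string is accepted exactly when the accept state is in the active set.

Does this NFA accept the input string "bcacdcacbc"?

Answer: ACCEPT

Trace:
S₀ = ε-closure({0}) = {0,1,2}
'b' @ 1: {3,4}
'c' @ 2: {1,2,5}  ✓accept
'a' @ 3: {3,4}
'c' @ 4: {1,2,5}  ✓accept
'd' @ 5: {3,4}
'c' @ 6: {1,2,5}  ✓accept
'a' @ 7: {3,4}
'c' @ 8: {1,2,5}  ✓accept
'b' @ 9: {3,4}
'c' @ 10: {1,2,5}  ✓accept
after full input: {1,2,5}  (accept=1 in)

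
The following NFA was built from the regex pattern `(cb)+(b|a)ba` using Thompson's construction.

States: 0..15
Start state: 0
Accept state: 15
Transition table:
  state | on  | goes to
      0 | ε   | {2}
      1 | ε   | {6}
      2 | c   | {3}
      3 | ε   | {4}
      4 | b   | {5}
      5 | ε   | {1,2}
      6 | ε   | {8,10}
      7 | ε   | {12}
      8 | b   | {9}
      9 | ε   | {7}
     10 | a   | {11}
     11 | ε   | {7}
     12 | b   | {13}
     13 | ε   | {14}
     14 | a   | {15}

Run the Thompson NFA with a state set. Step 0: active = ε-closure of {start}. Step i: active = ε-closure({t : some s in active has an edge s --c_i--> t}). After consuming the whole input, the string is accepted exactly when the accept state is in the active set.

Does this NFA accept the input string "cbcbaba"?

S₀ = ε-closure({0}) = {0,2}
'c' @ 1: {3,4}
'b' @ 2: {1,2,5,6,8,10}
'c' @ 3: {3,4}
'b' @ 4: {1,2,5,6,8,10}
'a' @ 5: {7,11,12}
'b' @ 6: {13,14}
'a' @ 7: {15}  (accept∈set)
after full input: {15}  (accept=15 in)

Answer: ACCEPT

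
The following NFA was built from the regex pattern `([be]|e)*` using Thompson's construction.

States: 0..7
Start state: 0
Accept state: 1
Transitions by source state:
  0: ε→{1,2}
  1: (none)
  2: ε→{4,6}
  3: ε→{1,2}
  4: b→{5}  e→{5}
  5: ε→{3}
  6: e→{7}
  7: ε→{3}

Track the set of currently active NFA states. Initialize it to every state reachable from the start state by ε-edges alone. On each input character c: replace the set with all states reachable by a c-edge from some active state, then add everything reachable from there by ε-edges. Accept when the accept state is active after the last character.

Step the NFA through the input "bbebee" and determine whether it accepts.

start: ε-closure({0}) = {0,1,2,4,6}
'b' @ 1: {1,2,3,4,5,6}  [accepting]
'b' @ 2: {1,2,3,4,5,6}  [accepting]
'e' @ 3: {1,2,3,4,5,6,7}  [accepting]
'b' @ 4: {1,2,3,4,5,6}  [accepting]
'e' @ 5: {1,2,3,4,5,6,7}  [accepting]
'e' @ 6: {1,2,3,4,5,6,7}  [accepting]
end set {1,2,3,4,5,6,7} — state 1 in

Answer: ACCEPT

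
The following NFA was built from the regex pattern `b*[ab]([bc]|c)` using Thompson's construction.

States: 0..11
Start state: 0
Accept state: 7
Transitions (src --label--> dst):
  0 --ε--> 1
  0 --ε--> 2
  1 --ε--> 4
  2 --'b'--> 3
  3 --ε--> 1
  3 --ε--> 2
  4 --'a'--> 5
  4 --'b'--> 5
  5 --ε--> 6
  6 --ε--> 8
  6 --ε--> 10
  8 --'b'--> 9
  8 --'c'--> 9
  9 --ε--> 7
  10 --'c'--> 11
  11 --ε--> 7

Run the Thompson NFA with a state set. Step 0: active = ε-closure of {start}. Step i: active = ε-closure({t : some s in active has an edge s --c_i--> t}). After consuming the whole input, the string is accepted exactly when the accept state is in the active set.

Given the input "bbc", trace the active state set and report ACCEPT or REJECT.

Answer: ACCEPT

Trace:
initial (ε-close {0}): {0,1,2,4}
'b' @ 1: {1,2,3,4,5,6,8,10}
'b' @ 2: {1,2,3,4,5,6,7,8,9,10}  [accepting]
'c' @ 3: {7,9,11}  [accepting]
end set {7,9,11} — state 7 in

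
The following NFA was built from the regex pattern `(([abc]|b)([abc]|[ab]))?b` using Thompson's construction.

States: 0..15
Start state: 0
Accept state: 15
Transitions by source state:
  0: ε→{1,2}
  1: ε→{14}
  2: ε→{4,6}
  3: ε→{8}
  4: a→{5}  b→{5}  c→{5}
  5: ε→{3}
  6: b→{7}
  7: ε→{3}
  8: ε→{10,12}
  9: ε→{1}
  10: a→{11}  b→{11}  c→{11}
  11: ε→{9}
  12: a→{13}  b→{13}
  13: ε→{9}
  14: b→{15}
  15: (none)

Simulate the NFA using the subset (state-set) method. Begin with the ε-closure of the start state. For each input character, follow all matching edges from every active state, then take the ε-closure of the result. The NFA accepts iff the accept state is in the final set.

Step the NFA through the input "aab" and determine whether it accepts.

Answer: ACCEPT

Derivation:
initial (ε-close {0}): {0,1,2,4,6,14}
'a' @ 1: {3,5,8,10,12}
'a' @ 2: {1,9,11,13,14}
'b' @ 3: {15}  [accepting]
after full input: {15}  (accept=15 in)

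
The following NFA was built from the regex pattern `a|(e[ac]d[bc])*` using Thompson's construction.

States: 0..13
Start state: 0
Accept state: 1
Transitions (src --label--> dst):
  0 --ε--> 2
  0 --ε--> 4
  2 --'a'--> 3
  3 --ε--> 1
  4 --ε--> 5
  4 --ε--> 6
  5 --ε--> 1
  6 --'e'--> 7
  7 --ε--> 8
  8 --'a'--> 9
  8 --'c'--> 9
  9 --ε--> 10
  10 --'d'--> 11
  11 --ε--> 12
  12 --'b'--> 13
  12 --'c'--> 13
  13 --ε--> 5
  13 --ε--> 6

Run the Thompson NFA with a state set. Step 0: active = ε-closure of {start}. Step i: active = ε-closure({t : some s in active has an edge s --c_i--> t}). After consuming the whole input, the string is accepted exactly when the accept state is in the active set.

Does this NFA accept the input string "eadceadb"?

Answer: ACCEPT

Derivation:
initial (ε-close {0}): {0,1,2,4,5,6}
'e' @ 1: {7,8}
'a' @ 2: {9,10}
'd' @ 3: {11,12}
'c' @ 4: {1,5,6,13}  (accept∈set)
'e' @ 5: {7,8}
'a' @ 6: {9,10}
'd' @ 7: {11,12}
'b' @ 8: {1,5,6,13}  (accept∈set)
end set {1,5,6,13} — state 1 in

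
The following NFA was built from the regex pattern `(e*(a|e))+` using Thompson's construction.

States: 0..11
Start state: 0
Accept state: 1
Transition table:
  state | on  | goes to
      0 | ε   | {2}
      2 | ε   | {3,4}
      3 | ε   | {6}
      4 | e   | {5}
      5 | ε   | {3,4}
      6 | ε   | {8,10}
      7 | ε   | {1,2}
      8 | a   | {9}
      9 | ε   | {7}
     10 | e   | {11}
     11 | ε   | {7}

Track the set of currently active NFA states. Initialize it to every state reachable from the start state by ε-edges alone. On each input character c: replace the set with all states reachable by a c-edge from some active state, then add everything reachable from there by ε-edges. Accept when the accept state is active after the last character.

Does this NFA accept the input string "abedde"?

start: ε-closure({0}) = {0,2,3,4,6,8,10}
'a' @ 1: {1,2,3,4,6,7,8,9,10}  ✓accept
'b' @ 2: {}  — state set empty
rest 'edde' ignored (set empty)
after full input: {}  (accept=1 not in)

Answer: REJECT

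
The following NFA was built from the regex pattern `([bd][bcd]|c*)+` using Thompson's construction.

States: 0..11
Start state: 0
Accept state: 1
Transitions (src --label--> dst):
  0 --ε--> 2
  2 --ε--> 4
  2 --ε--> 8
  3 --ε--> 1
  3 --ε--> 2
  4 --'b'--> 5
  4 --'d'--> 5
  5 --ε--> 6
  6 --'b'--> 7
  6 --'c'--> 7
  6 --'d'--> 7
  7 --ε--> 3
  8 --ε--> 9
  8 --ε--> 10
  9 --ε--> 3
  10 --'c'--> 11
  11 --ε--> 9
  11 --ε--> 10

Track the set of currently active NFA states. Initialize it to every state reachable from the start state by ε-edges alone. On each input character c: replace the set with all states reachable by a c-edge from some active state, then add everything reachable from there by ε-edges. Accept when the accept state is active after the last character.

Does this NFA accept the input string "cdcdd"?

Answer: ACCEPT

Derivation:
S₀ = ε-closure({0}) = {0,1,2,3,4,8,9,10}
'c' @ 1: {1,2,3,4,8,9,10,11}  (accept∈set)
'd' @ 2: {5,6}
'c' @ 3: {1,2,3,4,7,8,9,10}  (accept∈set)
'd' @ 4: {5,6}
'd' @ 5: {1,2,3,4,7,8,9,10}  (accept∈set)
final: {1,2,3,4,7,8,9,10}; accept 1 in set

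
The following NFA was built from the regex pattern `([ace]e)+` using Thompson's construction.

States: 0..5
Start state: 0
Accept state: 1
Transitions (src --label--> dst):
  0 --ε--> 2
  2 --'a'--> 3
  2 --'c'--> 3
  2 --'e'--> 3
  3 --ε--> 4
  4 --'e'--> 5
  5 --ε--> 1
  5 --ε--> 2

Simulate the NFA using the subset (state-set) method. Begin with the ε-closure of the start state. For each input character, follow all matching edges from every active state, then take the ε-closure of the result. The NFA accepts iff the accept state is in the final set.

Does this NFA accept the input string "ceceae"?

Answer: ACCEPT

Derivation:
start: ε-closure({0}) = {0,2}
'c' @ 1: {3,4}
'e' @ 2: {1,2,5}  [accepting]
'c' @ 3: {3,4}
'e' @ 4: {1,2,5}  [accepting]
'a' @ 5: {3,4}
'e' @ 6: {1,2,5}  [accepting]
final: {1,2,5}; accept 1 in set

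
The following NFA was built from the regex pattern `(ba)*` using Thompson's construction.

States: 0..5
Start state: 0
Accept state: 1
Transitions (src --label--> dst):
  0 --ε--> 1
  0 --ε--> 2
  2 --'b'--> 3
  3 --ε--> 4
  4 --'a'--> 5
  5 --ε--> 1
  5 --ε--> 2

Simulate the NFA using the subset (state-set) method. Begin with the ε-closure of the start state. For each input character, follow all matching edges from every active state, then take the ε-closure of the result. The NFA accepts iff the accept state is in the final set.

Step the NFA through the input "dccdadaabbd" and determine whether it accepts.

initial (ε-close {0}): {0,1,2}
'd' @ 1: {}  — dead — no transitions
rest 'ccdadaabbd' ignored (set empty)
after full input: {}  (accept=1 not in)

Answer: REJECT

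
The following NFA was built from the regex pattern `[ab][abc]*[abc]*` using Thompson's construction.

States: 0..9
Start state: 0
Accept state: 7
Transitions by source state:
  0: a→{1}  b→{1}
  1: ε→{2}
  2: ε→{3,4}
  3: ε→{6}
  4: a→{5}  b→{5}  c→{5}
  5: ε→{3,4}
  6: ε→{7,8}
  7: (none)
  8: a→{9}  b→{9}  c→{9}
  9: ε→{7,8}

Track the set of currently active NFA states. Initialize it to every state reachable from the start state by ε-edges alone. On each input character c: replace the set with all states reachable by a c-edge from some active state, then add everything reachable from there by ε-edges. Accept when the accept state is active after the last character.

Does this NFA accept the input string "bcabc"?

start: ε-closure({0}) = {0}
'b' @ 1: {1,2,3,4,6,7,8}  [accepting]
'c' @ 2: {3,4,5,6,7,8,9}  [accepting]
'a' @ 3: {3,4,5,6,7,8,9}  [accepting]
'b' @ 4: {3,4,5,6,7,8,9}  [accepting]
'c' @ 5: {3,4,5,6,7,8,9}  [accepting]
end set {3,4,5,6,7,8,9} — state 7 in

Answer: ACCEPT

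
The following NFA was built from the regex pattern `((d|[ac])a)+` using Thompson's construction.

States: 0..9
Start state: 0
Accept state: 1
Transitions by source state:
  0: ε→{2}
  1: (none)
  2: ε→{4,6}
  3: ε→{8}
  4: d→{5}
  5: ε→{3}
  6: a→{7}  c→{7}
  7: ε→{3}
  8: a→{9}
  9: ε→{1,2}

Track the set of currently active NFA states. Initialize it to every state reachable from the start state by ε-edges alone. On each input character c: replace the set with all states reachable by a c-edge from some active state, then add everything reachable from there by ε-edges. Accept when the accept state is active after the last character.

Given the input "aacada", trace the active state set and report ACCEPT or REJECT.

Answer: ACCEPT

Trace:
initial (ε-close {0}): {0,2,4,6}
'a' @ 1: {3,7,8}
'a' @ 2: {1,2,4,6,9}  [accepting]
'c' @ 3: {3,7,8}
'a' @ 4: {1,2,4,6,9}  [accepting]
'd' @ 5: {3,5,8}
'a' @ 6: {1,2,4,6,9}  [accepting]
after full input: {1,2,4,6,9}  (accept=1 in)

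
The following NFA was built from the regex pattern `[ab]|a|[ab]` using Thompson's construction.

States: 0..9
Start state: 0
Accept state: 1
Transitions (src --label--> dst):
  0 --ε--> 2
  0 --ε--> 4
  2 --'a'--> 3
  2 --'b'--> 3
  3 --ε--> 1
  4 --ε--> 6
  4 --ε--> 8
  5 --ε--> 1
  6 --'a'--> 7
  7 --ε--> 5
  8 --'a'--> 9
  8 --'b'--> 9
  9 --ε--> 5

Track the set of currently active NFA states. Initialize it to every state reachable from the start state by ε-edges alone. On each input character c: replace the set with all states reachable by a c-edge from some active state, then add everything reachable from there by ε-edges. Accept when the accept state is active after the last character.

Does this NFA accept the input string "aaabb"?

start: ε-closure({0}) = {0,2,4,6,8}
'a' @ 1: {1,3,5,7,9}  [accepting]
'a' @ 2: {}  — dead — no transitions
rest 'abb' ignored (set empty)
end set {} — state 1 not in

Answer: REJECT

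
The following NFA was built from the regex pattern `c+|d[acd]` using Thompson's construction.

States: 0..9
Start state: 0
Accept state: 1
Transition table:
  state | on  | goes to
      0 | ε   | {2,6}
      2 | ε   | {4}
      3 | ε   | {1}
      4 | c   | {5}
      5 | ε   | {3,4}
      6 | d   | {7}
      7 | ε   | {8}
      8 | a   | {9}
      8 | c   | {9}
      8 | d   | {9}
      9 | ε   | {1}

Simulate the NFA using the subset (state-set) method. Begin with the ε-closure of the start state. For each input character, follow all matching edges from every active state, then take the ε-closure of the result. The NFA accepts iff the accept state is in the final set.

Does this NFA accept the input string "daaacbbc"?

initial (ε-close {0}): {0,2,4,6}
'd' @ 1: {7,8}
'a' @ 2: {1,9}  (accept∈set)
'a' @ 3: {}  — state set empty
rest 'acbbc' ignored (set empty)
end set {} — state 1 not in

Answer: REJECT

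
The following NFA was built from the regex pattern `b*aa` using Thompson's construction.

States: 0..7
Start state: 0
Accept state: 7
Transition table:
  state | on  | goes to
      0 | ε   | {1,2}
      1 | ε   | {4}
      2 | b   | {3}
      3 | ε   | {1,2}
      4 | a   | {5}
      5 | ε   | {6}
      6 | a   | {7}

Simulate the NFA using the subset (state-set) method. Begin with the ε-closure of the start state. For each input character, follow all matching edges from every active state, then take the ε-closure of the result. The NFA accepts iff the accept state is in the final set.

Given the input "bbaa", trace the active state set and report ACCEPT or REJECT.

initial (ε-close {0}): {0,1,2,4}
'b' @ 1: {1,2,3,4}
'b' @ 2: {1,2,3,4}
'a' @ 3: {5,6}
'a' @ 4: {7}  ✓accept
after full input: {7}  (accept=7 in)

Answer: ACCEPT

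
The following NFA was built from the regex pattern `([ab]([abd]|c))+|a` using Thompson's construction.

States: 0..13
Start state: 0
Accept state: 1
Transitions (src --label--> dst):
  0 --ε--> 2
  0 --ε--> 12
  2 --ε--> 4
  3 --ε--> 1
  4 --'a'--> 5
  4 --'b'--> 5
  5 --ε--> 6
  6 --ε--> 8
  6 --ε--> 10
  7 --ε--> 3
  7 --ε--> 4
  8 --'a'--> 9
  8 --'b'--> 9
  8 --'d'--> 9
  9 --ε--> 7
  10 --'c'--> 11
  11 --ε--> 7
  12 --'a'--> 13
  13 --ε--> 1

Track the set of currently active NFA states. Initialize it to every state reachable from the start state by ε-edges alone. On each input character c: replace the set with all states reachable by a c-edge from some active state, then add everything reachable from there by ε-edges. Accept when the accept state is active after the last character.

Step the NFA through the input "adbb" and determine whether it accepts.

initial (ε-close {0}): {0,2,4,12}
'a' @ 1: {1,5,6,8,10,13}  (accept∈set)
'd' @ 2: {1,3,4,7,9}  (accept∈set)
'b' @ 3: {5,6,8,10}
'b' @ 4: {1,3,4,7,9}  (accept∈set)
after full input: {1,3,4,7,9}  (accept=1 in)

Answer: ACCEPT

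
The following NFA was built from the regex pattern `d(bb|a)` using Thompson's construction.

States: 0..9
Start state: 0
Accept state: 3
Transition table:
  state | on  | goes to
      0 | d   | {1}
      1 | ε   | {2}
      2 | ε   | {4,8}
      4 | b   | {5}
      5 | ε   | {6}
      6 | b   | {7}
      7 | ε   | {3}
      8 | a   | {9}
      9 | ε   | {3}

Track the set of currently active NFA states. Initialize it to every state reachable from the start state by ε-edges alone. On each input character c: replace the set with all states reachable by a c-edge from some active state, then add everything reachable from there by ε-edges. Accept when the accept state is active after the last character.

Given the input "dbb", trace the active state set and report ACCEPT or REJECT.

Answer: ACCEPT

Derivation:
S₀ = ε-closure({0}) = {0}
'd' @ 1: {1,2,4,8}
'b' @ 2: {5,6}
'b' @ 3: {3,7}  [accepting]
end set {3,7} — state 3 in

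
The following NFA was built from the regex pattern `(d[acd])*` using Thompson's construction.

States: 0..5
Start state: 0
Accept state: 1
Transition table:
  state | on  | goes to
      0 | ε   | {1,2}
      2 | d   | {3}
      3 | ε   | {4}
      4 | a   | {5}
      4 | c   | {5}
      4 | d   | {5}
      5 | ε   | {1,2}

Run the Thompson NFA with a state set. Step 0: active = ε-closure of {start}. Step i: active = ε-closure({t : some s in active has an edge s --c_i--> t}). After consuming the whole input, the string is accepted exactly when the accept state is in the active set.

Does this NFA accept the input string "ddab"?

initial (ε-close {0}): {0,1,2}
'd' @ 1: {3,4}
'd' @ 2: {1,2,5}  ✓accept
'a' @ 3: {}  — dead — no transitions
rest 'b' ignored (set empty)
end set {} — state 1 not in

Answer: REJECT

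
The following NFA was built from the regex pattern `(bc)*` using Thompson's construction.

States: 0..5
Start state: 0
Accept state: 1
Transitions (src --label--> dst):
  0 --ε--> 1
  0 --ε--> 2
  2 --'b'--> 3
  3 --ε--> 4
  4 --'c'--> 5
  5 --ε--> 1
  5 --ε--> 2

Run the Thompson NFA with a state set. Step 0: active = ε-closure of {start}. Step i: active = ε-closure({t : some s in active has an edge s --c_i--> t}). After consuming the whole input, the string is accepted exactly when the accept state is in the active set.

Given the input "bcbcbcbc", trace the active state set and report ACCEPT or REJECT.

start: ε-closure({0}) = {0,1,2}
'b' @ 1: {3,4}
'c' @ 2: {1,2,5}  ✓accept
'b' @ 3: {3,4}
'c' @ 4: {1,2,5}  ✓accept
'b' @ 5: {3,4}
'c' @ 6: {1,2,5}  ✓accept
'b' @ 7: {3,4}
'c' @ 8: {1,2,5}  ✓accept
end set {1,2,5} — state 1 in

Answer: ACCEPT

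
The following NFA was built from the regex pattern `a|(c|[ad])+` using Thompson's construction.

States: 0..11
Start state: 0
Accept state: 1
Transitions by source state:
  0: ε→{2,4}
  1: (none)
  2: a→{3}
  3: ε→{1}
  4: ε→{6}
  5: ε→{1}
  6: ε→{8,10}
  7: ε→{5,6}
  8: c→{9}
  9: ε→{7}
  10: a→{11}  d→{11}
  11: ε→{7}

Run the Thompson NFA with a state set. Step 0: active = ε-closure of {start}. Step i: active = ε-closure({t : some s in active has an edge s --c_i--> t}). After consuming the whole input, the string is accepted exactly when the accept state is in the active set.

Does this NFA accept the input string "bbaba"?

Answer: REJECT

Steps:
initial (ε-close {0}): {0,2,4,6,8,10}
'b' @ 1: {}  — dead — no transitions
rest 'baba' ignored (set empty)
end set {} — state 1 not in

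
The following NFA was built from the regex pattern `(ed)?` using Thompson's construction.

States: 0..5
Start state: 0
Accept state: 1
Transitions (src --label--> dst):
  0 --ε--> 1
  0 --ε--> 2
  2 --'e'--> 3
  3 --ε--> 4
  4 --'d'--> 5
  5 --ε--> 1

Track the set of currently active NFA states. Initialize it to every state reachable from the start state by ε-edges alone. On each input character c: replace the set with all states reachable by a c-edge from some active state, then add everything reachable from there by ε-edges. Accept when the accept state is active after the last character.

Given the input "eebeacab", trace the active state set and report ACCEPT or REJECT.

S₀ = ε-closure({0}) = {0,1,2}
'e' @ 1: {3,4}
'e' @ 2: {}  — dead — no transitions
rest 'beacab' ignored (set empty)
after full input: {}  (accept=1 not in)

Answer: REJECT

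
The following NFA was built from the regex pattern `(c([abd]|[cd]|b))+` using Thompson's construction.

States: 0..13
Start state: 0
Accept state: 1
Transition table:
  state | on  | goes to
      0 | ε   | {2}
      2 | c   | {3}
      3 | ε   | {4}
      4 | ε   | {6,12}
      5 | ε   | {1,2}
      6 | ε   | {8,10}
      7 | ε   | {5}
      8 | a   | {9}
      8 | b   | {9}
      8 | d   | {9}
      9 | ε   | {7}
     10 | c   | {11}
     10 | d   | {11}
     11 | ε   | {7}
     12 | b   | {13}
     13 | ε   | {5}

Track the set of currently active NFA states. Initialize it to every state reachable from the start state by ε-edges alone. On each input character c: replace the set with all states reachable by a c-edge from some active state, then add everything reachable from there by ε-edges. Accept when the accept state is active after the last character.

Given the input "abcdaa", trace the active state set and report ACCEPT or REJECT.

S₀ = ε-closure({0}) = {0,2}
'a' @ 1: {}  — state set empty
rest 'bcdaa' ignored (set empty)
end set {} — state 1 not in

Answer: REJECT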